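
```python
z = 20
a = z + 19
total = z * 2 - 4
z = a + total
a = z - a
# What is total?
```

Trace:
`z = 20` → z = 20
`a = z + 19` → a = 39
`total = z * 2 - 4` → total = 36
`z = a + total` → z = 75
`a = z - a` → a = 36
So total = 36

Answer: 36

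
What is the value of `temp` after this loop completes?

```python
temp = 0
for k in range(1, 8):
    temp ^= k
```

XOR of 1 to 7
`temp` takes the values: 0 → 1 → 3 → 0 → 4 → 1 → 7 → 0

Answer: 0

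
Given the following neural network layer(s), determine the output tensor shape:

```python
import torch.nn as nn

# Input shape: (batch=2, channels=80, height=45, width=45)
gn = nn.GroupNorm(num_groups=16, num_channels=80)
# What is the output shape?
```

Input: (2, 80, 45, 45) -> Output: (2, 80, 45, 45)

Answer: (2, 80, 45, 45)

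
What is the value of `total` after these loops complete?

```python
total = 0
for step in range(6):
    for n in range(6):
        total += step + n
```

Sum of all step+n for step,n in 6x6
`total` takes the values: 0 → 1 → 3 → 6 → 10 → 15 → 16 → 18 → 21 → 25 → 30 → 36 → 38 → 41 → 45 → 50 → 56 → 63 → 66 → 70 → 75 → 81 → 88 → 96 → 100 → 105 → 111 → 118 → 126 → 135 → 140 → 146 → 153 → 161 → 170 → 180

Answer: 180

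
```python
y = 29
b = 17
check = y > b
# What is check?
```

Trace:
`y = 29` → y = 29
`b = 17` → b = 17
`check = y > b` → check = True
So check = True

Answer: True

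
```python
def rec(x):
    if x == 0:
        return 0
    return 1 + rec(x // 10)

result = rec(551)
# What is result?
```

Count of digits of 551: 3

Answer: 3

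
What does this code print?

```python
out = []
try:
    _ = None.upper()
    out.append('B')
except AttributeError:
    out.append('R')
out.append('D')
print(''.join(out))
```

Execution trace: 'R' (except AttributeError) → 'D' (after the try/except). Output: RD

Answer: RD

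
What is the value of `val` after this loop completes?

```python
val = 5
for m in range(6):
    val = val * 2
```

Multiply by 2, 6 times: 5 * 2^6 = 320
`val` takes the values: 5 → 10 → 20 → 40 → 80 → 160 → 320

Answer: 320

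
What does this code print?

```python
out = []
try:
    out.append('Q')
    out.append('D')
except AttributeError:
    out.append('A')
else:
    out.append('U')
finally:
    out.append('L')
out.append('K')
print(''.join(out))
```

Execution trace: 'Q' (try body) → 'D' (try body, no exception) → 'U' (else) → 'L' (finally) → 'K' (after the try/except). Output: QDULK

Answer: QDULK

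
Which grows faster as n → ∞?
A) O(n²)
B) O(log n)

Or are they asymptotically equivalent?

O(n²) vs O(log n): Higher order terms dominate.

Answer: A) O(n²) grows faster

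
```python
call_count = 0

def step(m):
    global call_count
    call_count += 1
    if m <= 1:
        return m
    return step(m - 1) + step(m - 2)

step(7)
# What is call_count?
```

Calls(m) = 1 + Calls(m-1) + Calls(m-2); Calls(0)=Calls(1)=1. For m=7 this gives 41.

Answer: 41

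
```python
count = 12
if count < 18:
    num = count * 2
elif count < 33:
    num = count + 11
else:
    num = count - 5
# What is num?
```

Trace:
`count = 12` → count = 12
`if count < 18: ...` → count < 18 is True → num = 24
So num = 24

Answer: 24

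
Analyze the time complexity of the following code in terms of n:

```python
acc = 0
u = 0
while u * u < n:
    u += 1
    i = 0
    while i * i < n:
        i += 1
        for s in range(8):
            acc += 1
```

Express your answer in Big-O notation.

Each loop level contributes: √n × √n × 1. Multiplying the contributions gives O(n).

Answer: O(n)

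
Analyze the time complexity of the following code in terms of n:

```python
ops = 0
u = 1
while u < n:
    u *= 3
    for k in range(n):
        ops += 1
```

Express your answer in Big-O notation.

Each loop level contributes: log n × n. Multiplying the contributions gives O(n log n).

Answer: O(n log n)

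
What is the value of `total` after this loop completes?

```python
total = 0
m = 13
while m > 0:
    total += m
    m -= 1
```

Sum 13 down to 1
`total` takes the values: 0 → 13 → 25 → 36 → 46 → 55 → 63 → 70 → 76 → 81 → 85 → 88 → 90 → 91

Answer: 91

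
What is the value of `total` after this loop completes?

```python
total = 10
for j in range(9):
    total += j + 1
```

Start at 10, add 1 to 9 = 55
`total` takes the values: 10 → 11 → 13 → 16 → 20 → 25 → 31 → 38 → 46 → 55

Answer: 55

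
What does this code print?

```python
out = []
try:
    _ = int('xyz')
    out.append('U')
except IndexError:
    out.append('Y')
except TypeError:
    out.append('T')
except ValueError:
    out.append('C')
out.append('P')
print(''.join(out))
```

Execution trace: 'C' (except ValueError) → 'P' (after the try/except). Output: CP

Answer: CP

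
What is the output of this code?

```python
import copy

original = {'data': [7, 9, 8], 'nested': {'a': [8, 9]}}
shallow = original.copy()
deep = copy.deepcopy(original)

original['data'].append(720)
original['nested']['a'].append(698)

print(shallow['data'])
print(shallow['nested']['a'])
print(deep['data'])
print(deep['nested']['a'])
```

Key concept: comparing shallow vs deep copy.
Step by step:
`original = {'data': [7, 9, 8], 'nested': {'a': [8, 9]}}` → original = {'data': [7, 9, 8], 'nested': {'a': [8, 9]}}
`shallow = original.copy()` → shallow = {'data': [7, 9, 8], 'nested': {'a': [8, 9]}}
`deep = copy.deepcopy(original)` → deep = {'data': [7, 9, 8], 'nested': {'a': [8, 9]}}
`original['data'].append(720)` → original = {'data': [7, 9, 8, 720], 'nested': {'a': [8, 9]}}; shallow = {'data': [7, 9, 8, 720], 'nested': {'a': [8, 9]}}
`original['nested']['a'].append(698)` → original = {'data': [7, 9, 8, 720], 'nested': {'a': [8, 9, 698]}}; shallow = {'data': [7, 9, 8, 720], 'nested': {'a': [8, 9, 698]}}
`print(shallow['data'])` → prints [7, 9, 8, 720]
`print(shallow['nested']['a'])` → prints [8, 9, 698]
`print(deep['data'])` → prints [7, 9, 8]
`print(deep['nested']['a'])` → prints [8, 9]

Answer:
[7, 9, 8, 720]
[8, 9, 698]
[7, 9, 8]
[8, 9]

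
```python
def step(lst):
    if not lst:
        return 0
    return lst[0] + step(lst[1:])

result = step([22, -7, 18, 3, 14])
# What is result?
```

22 + (-7) + 18 + 3 + 14 + 0 = 50

Answer: 50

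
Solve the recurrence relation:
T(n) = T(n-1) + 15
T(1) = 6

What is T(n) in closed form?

Unrolling: T(n) = T(1) + 15·(n-1) = 6 + 15(n-1) = 15n - 9.

Answer: T(n) = 15n - 9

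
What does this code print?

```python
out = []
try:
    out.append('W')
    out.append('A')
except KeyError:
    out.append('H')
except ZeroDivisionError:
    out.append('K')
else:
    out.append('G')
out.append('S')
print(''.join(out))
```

Execution trace: 'W' (try body) → 'A' (try body, no exception) → 'G' (else) → 'S' (after the try/except). Output: WAGS

Answer: WAGS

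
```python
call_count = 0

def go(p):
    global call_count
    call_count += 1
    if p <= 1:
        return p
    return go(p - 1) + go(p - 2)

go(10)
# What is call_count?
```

Calls(p) = 1 + Calls(p-1) + Calls(p-2); Calls(0)=Calls(1)=1. For p=10 this gives 177.

Answer: 177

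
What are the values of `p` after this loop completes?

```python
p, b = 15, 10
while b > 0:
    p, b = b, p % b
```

GCD of 15 and 10
`p` takes the values: 15 → 10 → 5

Answer: 5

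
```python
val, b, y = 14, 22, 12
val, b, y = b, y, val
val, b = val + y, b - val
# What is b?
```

Trace:
`val, b, y = 14, 22, 12` → val = 14; b = 22; y = 12
`val, b, y = b, y, val` → val = 22; b = 12; y = 14
`val, b = val + y, b - val` → val = 36; b = -10
So b = -10

Answer: -10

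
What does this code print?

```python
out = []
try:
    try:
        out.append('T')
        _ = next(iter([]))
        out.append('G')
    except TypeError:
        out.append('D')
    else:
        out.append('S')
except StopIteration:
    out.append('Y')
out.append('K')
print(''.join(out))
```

Execution trace: 'T' (try body) → 'Y' (outer except StopIteration) → 'K' (after the try/except). Output: TYK

Answer: TYK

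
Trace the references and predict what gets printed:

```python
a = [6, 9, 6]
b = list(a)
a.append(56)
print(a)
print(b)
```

Key concept: list() constructor creates copy.
Step by step:
`a = [6, 9, 6]` → a = [6, 9, 6]
`b = list(a)` → b = [6, 9, 6]
`a.append(56)` → a = [6, 9, 6, 56]
`print(a)` → prints [6, 9, 6, 56]
`print(b)` → prints [6, 9, 6]

Answer:
[6, 9, 6, 56]
[6, 9, 6]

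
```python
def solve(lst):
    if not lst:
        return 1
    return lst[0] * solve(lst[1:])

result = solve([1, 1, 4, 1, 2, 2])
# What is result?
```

Product over [1, 1, 4, 1, 2, 2] = 1 * 1 * 4 * 1 * 2 * 2 = 16

Answer: 16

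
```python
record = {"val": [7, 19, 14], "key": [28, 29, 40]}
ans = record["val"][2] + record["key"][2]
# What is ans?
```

Trace:
`record = {"val": [7, 19, 14], "key": [28, 29, 40]}` → record = {'val': [7, 19, 14], 'key': [28, 29, 40]}
`ans = record["val"][2] + record["key"][2]` → ans = 54
So ans = 54

Answer: 54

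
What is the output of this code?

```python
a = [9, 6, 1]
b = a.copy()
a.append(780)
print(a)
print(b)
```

Key concept: list.copy() creates independent copy.
Step by step:
`a = [9, 6, 1]` → a = [9, 6, 1]
`b = a.copy()` → b = [9, 6, 1]
`a.append(780)` → a = [9, 6, 1, 780]
`print(a)` → prints [9, 6, 1, 780]
`print(b)` → prints [9, 6, 1]

Answer:
[9, 6, 1, 780]
[9, 6, 1]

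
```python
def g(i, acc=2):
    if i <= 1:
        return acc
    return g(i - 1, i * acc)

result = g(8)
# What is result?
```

Accumulator trace (n, acc): (8, 2) -> (7, 16) -> (6, 112) -> (5, 672) -> (4, 3360) -> (3, 13440) -> (2, 40320) -> (1, 80640) -> return 80640

Answer: 80640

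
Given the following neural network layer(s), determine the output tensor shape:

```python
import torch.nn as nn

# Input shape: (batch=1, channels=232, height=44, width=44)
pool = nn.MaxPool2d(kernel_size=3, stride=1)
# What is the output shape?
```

Input: (1, 232, 44, 44) -> Output: (1, 232, 42, 42)

Answer: (1, 232, 42, 42)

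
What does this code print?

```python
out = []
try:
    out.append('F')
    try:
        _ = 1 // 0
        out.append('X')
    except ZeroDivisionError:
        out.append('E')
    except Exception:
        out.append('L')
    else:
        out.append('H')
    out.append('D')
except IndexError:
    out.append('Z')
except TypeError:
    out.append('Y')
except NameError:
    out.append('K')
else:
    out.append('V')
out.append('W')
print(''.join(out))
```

Execution trace: 'F' (try body) → 'E' (inner except ZeroDivisionError) → 'D' (try body, no exception) → 'V' (else) → 'W' (after the try/except). Output: FEDVW

Answer: FEDVW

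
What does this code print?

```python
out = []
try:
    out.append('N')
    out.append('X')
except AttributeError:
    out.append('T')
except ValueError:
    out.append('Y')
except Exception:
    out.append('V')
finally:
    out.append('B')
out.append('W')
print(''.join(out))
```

Execution trace: 'N' (try body) → 'X' (try body, no exception) → 'B' (finally) → 'W' (after the try/except). Output: NXBW

Answer: NXBW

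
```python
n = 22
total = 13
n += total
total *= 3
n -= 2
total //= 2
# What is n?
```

Trace:
`n = 22` → n = 22
`total = 13` → total = 13
`n += total` → n = 35
`total *= 3` → total = 39
`n -= 2` → n = 33
`total //= 2` → total = 19
So n = 33

Answer: 33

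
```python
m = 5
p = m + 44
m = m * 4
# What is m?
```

Trace:
`m = 5` → m = 5
`p = m + 44` → p = 49
`m = m * 4` → m = 20
So m = 20

Answer: 20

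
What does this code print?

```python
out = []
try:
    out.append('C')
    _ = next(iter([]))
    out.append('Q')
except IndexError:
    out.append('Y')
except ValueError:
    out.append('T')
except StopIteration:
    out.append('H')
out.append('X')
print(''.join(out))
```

Execution trace: 'C' (try body) → 'H' (except StopIteration) → 'X' (after the try/except). Output: CHX

Answer: CHX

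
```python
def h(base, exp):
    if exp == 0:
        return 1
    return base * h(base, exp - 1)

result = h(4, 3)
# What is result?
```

h(4, 3) = 4 * 4 * 4 = 64

Answer: 64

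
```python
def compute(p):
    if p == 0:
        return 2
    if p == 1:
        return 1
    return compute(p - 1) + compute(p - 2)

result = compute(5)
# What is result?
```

Build up from base cases: compute(0)=2, compute(1)=1, compute(2)=3, compute(3)=4, compute(4)=7, compute(5)=11

Answer: 11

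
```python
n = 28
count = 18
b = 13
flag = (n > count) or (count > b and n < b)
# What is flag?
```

Trace:
`n = 28` → n = 28
`count = 18` → count = 18
`b = 13` → b = 13
`flag = (n > count) or (count > b and n < b)` → flag = True
So flag = True

Answer: True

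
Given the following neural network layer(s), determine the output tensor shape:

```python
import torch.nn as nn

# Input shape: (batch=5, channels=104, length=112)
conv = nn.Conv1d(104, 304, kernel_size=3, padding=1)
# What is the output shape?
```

Input: (5, 104, 112) -> Output: (5, 304, 112)

Answer: (5, 304, 112)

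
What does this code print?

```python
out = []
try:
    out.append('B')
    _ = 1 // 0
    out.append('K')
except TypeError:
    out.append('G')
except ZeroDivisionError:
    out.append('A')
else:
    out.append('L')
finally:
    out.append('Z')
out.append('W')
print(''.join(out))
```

Execution trace: 'B' (try body) → 'A' (except ZeroDivisionError) → 'Z' (finally) → 'W' (after the try/except). Output: BAZW

Answer: BAZW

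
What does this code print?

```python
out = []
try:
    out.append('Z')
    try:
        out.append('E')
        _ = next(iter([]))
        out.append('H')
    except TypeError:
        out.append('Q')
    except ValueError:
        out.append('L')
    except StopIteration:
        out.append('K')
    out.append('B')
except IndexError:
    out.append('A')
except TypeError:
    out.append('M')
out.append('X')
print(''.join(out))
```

Execution trace: 'Z' (try body) → 'E' (inner try body) → 'K' (inner except StopIteration) → 'B' (try body, no exception) → 'X' (after the try/except). Output: ZEKBX

Answer: ZEKBX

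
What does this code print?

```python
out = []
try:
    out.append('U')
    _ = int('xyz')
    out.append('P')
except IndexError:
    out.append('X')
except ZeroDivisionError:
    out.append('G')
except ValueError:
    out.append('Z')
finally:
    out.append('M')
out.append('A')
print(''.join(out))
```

Execution trace: 'U' (try body) → 'Z' (except ValueError) → 'M' (finally) → 'A' (after the try/except). Output: UZMA

Answer: UZMA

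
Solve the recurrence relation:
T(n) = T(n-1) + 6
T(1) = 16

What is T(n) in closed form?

Unrolling: T(n) = T(1) + 6·(n-1) = 16 + 6(n-1) = 6n + 10.

Answer: T(n) = 6n + 10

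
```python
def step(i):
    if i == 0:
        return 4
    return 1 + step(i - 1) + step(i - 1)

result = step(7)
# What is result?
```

step(i) = 1 + 2·step(i-1), step(0)=4. Closed form: (4+1)·2^7 - 1 = 639.

Answer: 639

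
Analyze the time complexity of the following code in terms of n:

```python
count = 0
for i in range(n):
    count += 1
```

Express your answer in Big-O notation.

Each loop level contributes: n. Multiplying the contributions gives O(n).

Answer: O(n)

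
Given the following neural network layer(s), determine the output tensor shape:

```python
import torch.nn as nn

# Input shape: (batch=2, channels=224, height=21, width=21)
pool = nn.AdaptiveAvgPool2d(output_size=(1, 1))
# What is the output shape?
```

Input: (2, 224, 21, 21) -> Output: (2, 224, 1, 1)

Answer: (2, 224, 1, 1)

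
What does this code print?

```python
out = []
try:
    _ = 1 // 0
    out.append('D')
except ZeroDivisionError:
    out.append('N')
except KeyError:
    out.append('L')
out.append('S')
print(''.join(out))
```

Execution trace: 'N' (except ZeroDivisionError) → 'S' (after the try/except). Output: NS

Answer: NS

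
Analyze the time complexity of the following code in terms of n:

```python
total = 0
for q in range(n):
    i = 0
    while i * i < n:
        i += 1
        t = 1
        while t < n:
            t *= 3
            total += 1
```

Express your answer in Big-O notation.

Each loop level contributes: n × √n × log n. Multiplying the contributions gives O(n√n log n).

Answer: O(n√n log n)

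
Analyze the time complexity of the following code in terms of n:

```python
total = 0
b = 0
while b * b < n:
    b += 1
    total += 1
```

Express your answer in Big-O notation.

Each loop level contributes: √n. Multiplying the contributions gives O(√n).

Answer: O(√n)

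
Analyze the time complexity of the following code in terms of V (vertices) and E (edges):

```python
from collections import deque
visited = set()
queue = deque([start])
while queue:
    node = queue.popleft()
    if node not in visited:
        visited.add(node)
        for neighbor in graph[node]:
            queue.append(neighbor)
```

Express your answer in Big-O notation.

This is Breadth-first search on a graph. Time complexity: O(V + E).

Answer: O(V + E)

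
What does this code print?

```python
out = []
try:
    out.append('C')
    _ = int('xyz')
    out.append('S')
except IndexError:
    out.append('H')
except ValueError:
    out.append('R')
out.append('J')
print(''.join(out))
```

Execution trace: 'C' (try body) → 'R' (except ValueError) → 'J' (after the try/except). Output: CRJ

Answer: CRJ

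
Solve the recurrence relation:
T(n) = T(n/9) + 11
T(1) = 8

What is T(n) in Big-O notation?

Each step divides n by 9 and adds 11. After log_9(n) steps we reach T(1)=8. So T(n) = 11·log_9(n) + 8 = O(log n).

Answer: O(log n)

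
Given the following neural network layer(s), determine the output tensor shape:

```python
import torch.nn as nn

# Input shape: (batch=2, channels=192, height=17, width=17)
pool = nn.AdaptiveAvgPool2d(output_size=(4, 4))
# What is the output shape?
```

Input: (2, 192, 17, 17) -> Output: (2, 192, 4, 4)

Answer: (2, 192, 4, 4)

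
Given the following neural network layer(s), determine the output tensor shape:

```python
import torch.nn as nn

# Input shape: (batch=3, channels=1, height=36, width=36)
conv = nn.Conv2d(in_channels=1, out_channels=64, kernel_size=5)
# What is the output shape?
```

Input: (3, 1, 36, 36) -> Output: (3, 64, 32, 32)

Answer: (3, 64, 32, 32)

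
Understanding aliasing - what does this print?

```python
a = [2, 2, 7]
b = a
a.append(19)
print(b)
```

Key concept: basic list aliasing.
Step by step:
`a = [2, 2, 7]` → a = [2, 2, 7]
`b = a` → b = [2, 2, 7] (same object as a)
`a.append(19)` → a = [2, 2, 7, 19] (same object as b); b = [2, 2, 7, 19] (same object as a)
`print(b)` → prints [2, 2, 7, 19]

Answer: [2, 2, 7, 19]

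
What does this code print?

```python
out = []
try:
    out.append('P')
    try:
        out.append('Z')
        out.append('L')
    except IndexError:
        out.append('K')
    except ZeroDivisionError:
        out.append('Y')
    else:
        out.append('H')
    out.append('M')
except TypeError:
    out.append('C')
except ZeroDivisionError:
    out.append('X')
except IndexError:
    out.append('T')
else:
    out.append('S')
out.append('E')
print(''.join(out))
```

Execution trace: 'P' (try body) → 'Z' (inner try body) → 'L' (inner try body, no exception) → 'H' (inner else) → 'M' (try body, no exception) → 'S' (else) → 'E' (after the try/except). Output: PZLHMSE

Answer: PZLHMSE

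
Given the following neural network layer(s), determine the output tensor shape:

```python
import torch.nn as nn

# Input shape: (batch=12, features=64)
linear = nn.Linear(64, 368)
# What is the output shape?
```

Input: (12, 64) -> Output: (12, 368)

Answer: (12, 368)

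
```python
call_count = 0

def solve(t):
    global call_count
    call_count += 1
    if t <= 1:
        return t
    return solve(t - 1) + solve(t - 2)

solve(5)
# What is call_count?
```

Calls(t) = 1 + Calls(t-1) + Calls(t-2); Calls(0)=Calls(1)=1. For t=5 this gives 15.

Answer: 15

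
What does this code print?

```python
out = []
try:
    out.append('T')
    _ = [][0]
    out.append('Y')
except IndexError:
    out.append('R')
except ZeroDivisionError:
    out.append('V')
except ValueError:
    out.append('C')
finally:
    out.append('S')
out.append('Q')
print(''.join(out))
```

Execution trace: 'T' (try body) → 'R' (except IndexError) → 'S' (finally) → 'Q' (after the try/except). Output: TRSQ

Answer: TRSQ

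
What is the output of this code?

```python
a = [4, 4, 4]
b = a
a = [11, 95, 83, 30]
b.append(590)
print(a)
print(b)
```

Key concept: rebinding vs mutation: a is rebound to a new list, b still points at the original.
Step by step:
`a = [4, 4, 4]` → a = [4, 4, 4]
`b = a` → b = [4, 4, 4] (same object as a)
`a = [11, 95, 83, 30]` → a = [11, 95, 83, 30]
`b.append(590)` → b = [4, 4, 4, 590]
`print(a)` → prints [11, 95, 83, 30]
`print(b)` → prints [4, 4, 4, 590]

Answer:
[11, 95, 83, 30]
[4, 4, 4, 590]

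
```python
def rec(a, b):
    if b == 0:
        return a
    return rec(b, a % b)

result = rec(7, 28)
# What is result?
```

rec(7, 28) -> rec(28, 7) -> rec(7, 0) -> 7

Answer: 7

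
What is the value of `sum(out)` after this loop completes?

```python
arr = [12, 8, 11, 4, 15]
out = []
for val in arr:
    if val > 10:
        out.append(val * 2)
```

Sum of doubled values > 10
`out` takes the values: [] → [24] → [24, 22] → [24, 22, 30]
So `sum(out)` = 76

Answer: 76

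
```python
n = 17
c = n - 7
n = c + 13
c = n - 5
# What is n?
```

Trace:
`n = 17` → n = 17
`c = n - 7` → c = 10
`n = c + 13` → n = 23
`c = n - 5` → c = 18
So n = 23

Answer: 23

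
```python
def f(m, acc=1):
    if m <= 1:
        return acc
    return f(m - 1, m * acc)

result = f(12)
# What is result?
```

Accumulator trace (n, acc): (12, 1) -> (11, 12) -> (10, 132) -> (9, 1320) -> (8, 11880) -> (7, 95040) -> (6, 665280) -> (5, 3991680) -> (4, 19958400) -> (3, 79833600) -> (2, 239500800) -> (1, 479001600) -> return 479001600

Answer: 479001600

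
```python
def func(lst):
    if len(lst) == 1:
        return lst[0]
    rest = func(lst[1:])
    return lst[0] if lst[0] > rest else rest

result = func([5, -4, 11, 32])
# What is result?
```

Recursive max over [5, -4, 11, 32] = 32

Answer: 32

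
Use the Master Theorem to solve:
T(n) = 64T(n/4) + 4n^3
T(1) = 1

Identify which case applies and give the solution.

a=64, b=4, f(n)=4n^3. log_4(64) = 3. Since c=3 = 3, Case 2 applies: T(n) = Θ(n^log_b(a) · log n) = O(n^3 log n).

Answer: O(n^3 log n) - Case 2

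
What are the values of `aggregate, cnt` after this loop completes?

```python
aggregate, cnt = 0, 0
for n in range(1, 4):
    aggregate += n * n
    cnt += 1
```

Sum of squares and count
`aggregate, cnt` takes the values: (0, 0) → (1, 0) → (1, 1) → (5, 1) → (5, 2) → (14, 2) → (14, 3)

Answer: 14, 3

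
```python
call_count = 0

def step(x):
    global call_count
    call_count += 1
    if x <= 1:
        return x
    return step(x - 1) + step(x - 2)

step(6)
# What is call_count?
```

Calls(x) = 1 + Calls(x-1) + Calls(x-2); Calls(0)=Calls(1)=1. For x=6 this gives 25.

Answer: 25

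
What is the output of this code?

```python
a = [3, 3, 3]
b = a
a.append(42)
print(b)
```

Key concept: basic list aliasing.
Step by step:
`a = [3, 3, 3]` → a = [3, 3, 3]
`b = a` → b = [3, 3, 3] (same object as a)
`a.append(42)` → a = [3, 3, 3, 42] (same object as b); b = [3, 3, 3, 42] (same object as a)
`print(b)` → prints [3, 3, 3, 42]

Answer: [3, 3, 3, 42]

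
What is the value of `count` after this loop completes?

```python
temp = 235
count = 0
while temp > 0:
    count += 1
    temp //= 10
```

Count digits by repeated division by 10
`count` takes the values: 0 → 1 → 2 → 3

Answer: 3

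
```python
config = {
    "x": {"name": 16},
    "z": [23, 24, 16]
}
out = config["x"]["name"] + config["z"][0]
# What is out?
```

Trace:
`config = { ...` → config = {'x': {'name': 16}, 'z': [23, 24, 16]}
`out = config["x"]["name"] + config["z"][0]` → out = 39
So out = 39

Answer: 39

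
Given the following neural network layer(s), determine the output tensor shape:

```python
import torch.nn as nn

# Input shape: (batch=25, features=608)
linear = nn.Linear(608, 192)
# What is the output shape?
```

Input: (25, 608) -> Output: (25, 192)

Answer: (25, 192)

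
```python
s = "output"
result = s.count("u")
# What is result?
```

Trace:
`s = "output"` → s = 'output'
`result = s.count("u")` → result = 2
So result = 2

Answer: 2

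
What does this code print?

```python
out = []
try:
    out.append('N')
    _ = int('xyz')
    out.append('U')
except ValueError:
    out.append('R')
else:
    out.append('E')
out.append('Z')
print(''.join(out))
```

Execution trace: 'N' (try body) → 'R' (except ValueError) → 'Z' (after the try/except). Output: NRZ

Answer: NRZ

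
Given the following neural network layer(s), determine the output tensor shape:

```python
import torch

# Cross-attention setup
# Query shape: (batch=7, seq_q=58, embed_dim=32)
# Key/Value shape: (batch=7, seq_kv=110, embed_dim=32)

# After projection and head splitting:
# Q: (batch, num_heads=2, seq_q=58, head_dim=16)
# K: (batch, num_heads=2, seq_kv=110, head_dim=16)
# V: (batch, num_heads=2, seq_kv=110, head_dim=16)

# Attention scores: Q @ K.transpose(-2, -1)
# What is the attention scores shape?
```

Input: (7, 58, 32) -> Output: (7, 2, 58, 110)

Answer: (7, 2, 58, 110)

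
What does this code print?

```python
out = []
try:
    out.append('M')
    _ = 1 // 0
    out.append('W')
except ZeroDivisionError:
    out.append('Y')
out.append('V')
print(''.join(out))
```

Execution trace: 'M' (try body) → 'Y' (except ZeroDivisionError) → 'V' (after the try/except). Output: MYV

Answer: MYV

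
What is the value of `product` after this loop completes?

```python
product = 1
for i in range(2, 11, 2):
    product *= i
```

Product of even numbers 2 to 10
`product` takes the values: 1 → 2 → 8 → 48 → 384 → 3840

Answer: 3840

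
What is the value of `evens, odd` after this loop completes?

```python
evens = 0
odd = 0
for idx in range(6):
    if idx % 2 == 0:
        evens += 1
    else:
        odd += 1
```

Count evens and odds in range(6)
`evens, odd` takes the values: (0, 0) → (1, 0) → (1, 1) → (2, 1) → (2, 2) → (3, 2) → (3, 3)

Answer: 3, 3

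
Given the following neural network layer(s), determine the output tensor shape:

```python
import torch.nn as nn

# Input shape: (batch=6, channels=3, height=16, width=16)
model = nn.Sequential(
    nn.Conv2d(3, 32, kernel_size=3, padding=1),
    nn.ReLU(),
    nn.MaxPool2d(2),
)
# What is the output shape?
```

Input: (6, 3, 16, 16) -> after Conv2d: (6, 32, 16, 16) -> after ReLU: (6, 32, 16, 16) -> Output: (6, 32, 8, 8)

Answer: (6, 32, 8, 8)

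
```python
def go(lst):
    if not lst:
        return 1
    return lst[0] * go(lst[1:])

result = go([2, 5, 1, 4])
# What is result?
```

Product over [2, 5, 1, 4] = 2 * 5 * 1 * 4 = 40

Answer: 40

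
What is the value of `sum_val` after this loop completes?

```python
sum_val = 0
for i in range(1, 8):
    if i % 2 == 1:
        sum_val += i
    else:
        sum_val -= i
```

Add odd, subtract even
`sum_val` takes the values: 0 → 1 → -1 → 2 → -2 → 3 → -3 → 4

Answer: 4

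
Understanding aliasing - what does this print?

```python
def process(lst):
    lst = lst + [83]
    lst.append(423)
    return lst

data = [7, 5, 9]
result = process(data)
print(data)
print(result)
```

Key concept: rebinding parameter vs mutation.
Step by step:
`data = [7, 5, 9]` → data = [7, 5, 9]
`result = process(data)` → result = [7, 5, 9, 83, 423]
`print(data)` → prints [7, 5, 9]
`print(result)` → prints [7, 5, 9, 83, 423]

Answer:
[7, 5, 9]
[7, 5, 9, 83, 423]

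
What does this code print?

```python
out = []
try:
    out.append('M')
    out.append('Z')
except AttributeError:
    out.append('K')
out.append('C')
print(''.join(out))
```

Execution trace: 'M' (try body) → 'Z' (try body, no exception) → 'C' (after the try/except). Output: MZC

Answer: MZC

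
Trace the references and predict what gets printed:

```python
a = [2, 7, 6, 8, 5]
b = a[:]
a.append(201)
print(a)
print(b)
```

Key concept: slice [:] creates copy.
Step by step:
`a = [2, 7, 6, 8, 5]` → a = [2, 7, 6, 8, 5]
`b = a[:]` → b = [2, 7, 6, 8, 5]
`a.append(201)` → a = [2, 7, 6, 8, 5, 201]
`print(a)` → prints [2, 7, 6, 8, 5, 201]
`print(b)` → prints [2, 7, 6, 8, 5]

Answer:
[2, 7, 6, 8, 5, 201]
[2, 7, 6, 8, 5]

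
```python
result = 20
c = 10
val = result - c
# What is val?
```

Trace:
`result = 20` → result = 20
`c = 10` → c = 10
`val = result - c` → val = 10
So val = 10

Answer: 10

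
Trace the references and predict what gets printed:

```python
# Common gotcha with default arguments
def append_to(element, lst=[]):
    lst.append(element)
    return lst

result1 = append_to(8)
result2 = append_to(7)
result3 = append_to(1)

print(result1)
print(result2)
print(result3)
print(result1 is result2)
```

Key concept: mutable default argument gotcha.
Step by step:
`result1 = append_to(8)` → result1 = [8]
`result2 = append_to(7)` → result1 = [8, 7] (same object as result2); result2 = [8, 7] (same object as result1)
`result3 = append_to(1)` → result1 = [8, 7, 1] (same object as result2, result3); result2 = [8, 7, 1] (same object as result1, result3); result3 = [8, 7, 1] (same object as result1, result2)
`print(result1)` → prints [8, 7, 1]
`print(result2)` → prints [8, 7, 1]
`print(result3)` → prints [8, 7, 1]
`print(result1 is result2)` → prints True

Answer:
[8, 7, 1]
[8, 7, 1]
[8, 7, 1]
True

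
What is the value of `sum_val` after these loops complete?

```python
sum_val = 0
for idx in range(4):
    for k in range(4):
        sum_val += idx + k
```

Sum of all idx+k for idx,k in 4x4
`sum_val` takes the values: 0 → 1 → 3 → 6 → 7 → 9 → 12 → 16 → 18 → 21 → 25 → 30 → 33 → 37 → 42 → 48

Answer: 48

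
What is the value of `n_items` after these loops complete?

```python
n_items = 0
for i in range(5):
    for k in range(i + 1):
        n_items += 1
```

Triangle: 1 + 2 + ... + 5
`n_items` takes the values: 0 → 1 → 2 → 3 → 4 → 5 → 6 → 7 → 8 → 9 → 10 → 11 → 12 → 13 → 14 → 15

Answer: 15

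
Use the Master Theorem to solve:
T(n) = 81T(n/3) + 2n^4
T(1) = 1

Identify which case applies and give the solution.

a=81, b=3, f(n)=2n^4. log_3(81) = 4. Since c=4 = 4, Case 2 applies: T(n) = Θ(n^log_b(a) · log n) = O(n^4 log n).

Answer: O(n^4 log n) - Case 2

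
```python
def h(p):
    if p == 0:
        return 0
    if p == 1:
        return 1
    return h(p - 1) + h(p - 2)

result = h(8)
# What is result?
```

Build up from base cases: h(0)=0, h(1)=1, h(2)=1, h(3)=2, h(4)=3, h(5)=5, h(6)=8, ..., h(8)=21

Answer: 21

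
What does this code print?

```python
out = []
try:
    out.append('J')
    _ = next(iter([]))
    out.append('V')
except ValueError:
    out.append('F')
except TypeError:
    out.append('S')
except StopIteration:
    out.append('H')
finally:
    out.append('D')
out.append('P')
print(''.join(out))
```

Execution trace: 'J' (try body) → 'H' (except StopIteration) → 'D' (finally) → 'P' (after the try/except). Output: JHDP

Answer: JHDP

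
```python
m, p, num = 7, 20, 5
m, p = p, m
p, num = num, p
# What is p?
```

Trace:
`m, p, num = 7, 20, 5` → m = 7; p = 20; num = 5
`m, p = p, m` → m = 20; p = 7
`p, num = num, p` → p = 5; num = 7
So p = 5

Answer: 5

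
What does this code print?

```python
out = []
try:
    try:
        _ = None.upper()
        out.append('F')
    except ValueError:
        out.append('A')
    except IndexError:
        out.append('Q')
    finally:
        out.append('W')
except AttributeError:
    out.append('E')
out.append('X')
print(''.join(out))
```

Execution trace: 'W' (finally) → 'E' (outer except AttributeError) → 'X' (after the try/except). Output: WEX

Answer: WEX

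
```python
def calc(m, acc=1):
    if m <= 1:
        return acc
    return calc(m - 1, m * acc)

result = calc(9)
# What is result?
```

Accumulator trace (n, acc): (9, 1) -> (8, 9) -> (7, 72) -> (6, 504) -> (5, 3024) -> (4, 15120) -> (3, 60480) -> (2, 181440) -> (1, 362880) -> return 362880

Answer: 362880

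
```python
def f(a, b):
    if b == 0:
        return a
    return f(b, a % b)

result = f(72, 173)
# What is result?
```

f(72, 173) -> f(173, 72) -> f(72, 29) -> f(29, 14) -> f(14, 1) -> f(1, 0) -> 1

Answer: 1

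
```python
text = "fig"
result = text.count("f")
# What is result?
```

Trace:
`text = "fig"` → text = 'fig'
`result = text.count("f")` → result = 1
So result = 1

Answer: 1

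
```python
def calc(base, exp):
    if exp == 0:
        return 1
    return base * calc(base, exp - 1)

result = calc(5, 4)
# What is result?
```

calc(5, 4) = 5 * 5 * 5 * 5 = 625

Answer: 625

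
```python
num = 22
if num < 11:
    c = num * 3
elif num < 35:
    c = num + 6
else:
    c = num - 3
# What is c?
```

Trace:
`num = 22` → num = 22
`if num < 11: ...` → num < 11 is False, num < 35 is True → c = 28
So c = 28

Answer: 28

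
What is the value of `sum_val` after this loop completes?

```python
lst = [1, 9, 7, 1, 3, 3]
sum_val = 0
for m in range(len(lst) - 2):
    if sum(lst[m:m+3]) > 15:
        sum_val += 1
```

Count windows with sum > 15
`sum_val` takes the values: 0 → 1 → 2

Answer: 2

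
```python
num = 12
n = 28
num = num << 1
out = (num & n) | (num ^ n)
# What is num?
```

Trace:
`num = 12` → num = 12
`n = 28` → n = 28
`num = num << 1` → num = 24
`out = (num & n) | (num ^ n)` → out = 28
So num = 24

Answer: 24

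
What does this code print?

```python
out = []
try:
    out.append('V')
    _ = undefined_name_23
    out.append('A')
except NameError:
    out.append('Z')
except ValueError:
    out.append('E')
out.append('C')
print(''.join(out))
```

Execution trace: 'V' (try body) → 'Z' (except NameError) → 'C' (after the try/except). Output: VZC

Answer: VZC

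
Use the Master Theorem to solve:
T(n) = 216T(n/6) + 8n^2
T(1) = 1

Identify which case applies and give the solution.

a=216, b=6, f(n)=8n^2. log_6(216) = 3. Since c=2 < 3, Case 1 applies: T(n) = Θ(n^log_b(a)) = O(n^3).

Answer: O(n^3) - Case 1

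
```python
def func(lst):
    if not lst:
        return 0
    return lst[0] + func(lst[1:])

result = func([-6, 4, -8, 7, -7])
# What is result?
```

(-6) + 4 + (-8) + 7 + (-7) + 0 = -10

Answer: -10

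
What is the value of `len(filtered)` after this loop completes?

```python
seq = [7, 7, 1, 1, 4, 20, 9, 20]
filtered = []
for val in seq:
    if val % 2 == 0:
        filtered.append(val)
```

Count even numbers in [7, 7, 1, 1, 4, 20, 9, 20]
`filtered` takes the values: [] → [4] → [4, 20] → [4, 20, 20]
So `len(filtered)` = 3

Answer: 3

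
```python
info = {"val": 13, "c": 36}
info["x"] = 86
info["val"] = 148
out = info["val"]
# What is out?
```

Trace:
`info = {"val": 13, "c": 36}` → info = {'val': 13, 'c': 36}
`info["x"] = 86` → info = {'val': 13, 'c': 36, 'x': 86}
`info["val"] = 148` → info = {'val': 148, 'c': 36, 'x': 86}
`out = info["val"]` → out = 148
So out = 148

Answer: 148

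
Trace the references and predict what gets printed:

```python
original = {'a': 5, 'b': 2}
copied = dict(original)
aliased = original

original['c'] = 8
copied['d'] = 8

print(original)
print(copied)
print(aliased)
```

Key concept: dict() creates copy, assignment creates alias.
Step by step:
`original = {'a': 5, 'b': 2}` → original = {'a': 5, 'b': 2}
`copied = dict(original)` → copied = {'a': 5, 'b': 2}
`aliased = original` → aliased = {'a': 5, 'b': 2} (same object as original)
`original['c'] = 8` → original = {'a': 5, 'b': 2, 'c': 8} (same object as aliased); aliased = {'a': 5, 'b': 2, 'c': 8} (same object as original)
`copied['d'] = 8` → copied = {'a': 5, 'b': 2, 'd': 8}
`print(original)` → prints {'a': 5, 'b': 2, 'c': 8}
`print(copied)` → prints {'a': 5, 'b': 2, 'd': 8}
`print(aliased)` → prints {'a': 5, 'b': 2, 'c': 8}

Answer:
{'a': 5, 'b': 2, 'c': 8}
{'a': 5, 'b': 2, 'd': 8}
{'a': 5, 'b': 2, 'c': 8}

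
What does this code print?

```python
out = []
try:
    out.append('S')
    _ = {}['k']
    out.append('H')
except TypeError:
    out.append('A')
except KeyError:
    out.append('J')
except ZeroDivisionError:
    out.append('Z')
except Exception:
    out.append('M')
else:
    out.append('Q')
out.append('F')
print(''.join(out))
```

Execution trace: 'S' (try body) → 'J' (except KeyError) → 'F' (after the try/except). Output: SJF

Answer: SJF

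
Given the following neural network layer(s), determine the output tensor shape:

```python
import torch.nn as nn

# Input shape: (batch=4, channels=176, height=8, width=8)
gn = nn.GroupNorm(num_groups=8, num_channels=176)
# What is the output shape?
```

Input: (4, 176, 8, 8) -> Output: (4, 176, 8, 8)

Answer: (4, 176, 8, 8)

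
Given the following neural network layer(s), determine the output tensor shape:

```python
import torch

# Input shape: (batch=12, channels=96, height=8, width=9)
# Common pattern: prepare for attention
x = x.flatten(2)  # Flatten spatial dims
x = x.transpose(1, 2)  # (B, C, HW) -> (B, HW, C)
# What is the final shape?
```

Input: (12, 96, 8, 9) -> after flatten(2): (12, 96, 72) -> Output: (12, 72, 96)

Answer: (12, 72, 96)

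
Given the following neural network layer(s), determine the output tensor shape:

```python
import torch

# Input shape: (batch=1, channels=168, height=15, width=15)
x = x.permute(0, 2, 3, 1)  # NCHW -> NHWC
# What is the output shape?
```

Input: (1, 168, 15, 15) -> Output: (1, 15, 15, 168)

Answer: (1, 15, 15, 168)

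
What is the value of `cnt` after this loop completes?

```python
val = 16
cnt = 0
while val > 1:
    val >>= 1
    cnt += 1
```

Count right shifts until 1
`cnt` takes the values: 0 → 1 → 2 → 3 → 4

Answer: 4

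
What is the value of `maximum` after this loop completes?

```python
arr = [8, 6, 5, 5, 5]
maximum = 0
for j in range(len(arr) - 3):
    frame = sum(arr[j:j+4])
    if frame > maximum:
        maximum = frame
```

Max sum of 4-element window in [8, 6, 5, 5, 5]
`maximum` takes the values: 0 → 24

Answer: 24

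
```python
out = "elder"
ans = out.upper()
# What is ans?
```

Trace:
`out = "elder"` → out = 'elder'
`ans = out.upper()` → ans = 'ELDER'
So ans = 'ELDER'

Answer: 'ELDER'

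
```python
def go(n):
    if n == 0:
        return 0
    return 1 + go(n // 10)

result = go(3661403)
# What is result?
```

Count of digits of 3661403: 7

Answer: 7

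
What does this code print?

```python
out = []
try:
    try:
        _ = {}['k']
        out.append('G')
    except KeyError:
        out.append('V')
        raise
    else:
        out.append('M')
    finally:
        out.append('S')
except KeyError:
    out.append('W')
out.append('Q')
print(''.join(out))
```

Execution trace: 'V' (inner except KeyError) → 'S' (inner finally) → 'W' (outer except KeyError) → 'Q' (after the try/except). Output: VSWQ

Answer: VSWQ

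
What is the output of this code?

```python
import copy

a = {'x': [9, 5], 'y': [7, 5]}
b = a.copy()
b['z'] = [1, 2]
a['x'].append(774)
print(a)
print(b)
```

Key concept: shallow copy of dict with mutable values.
Step by step:
`a = {'x': [9, 5], 'y': [7, 5]}` → a = {'x': [9, 5], 'y': [7, 5]}
`b = a.copy()` → b = {'x': [9, 5], 'y': [7, 5]}
`b['z'] = [1, 2]` → b = {'x': [9, 5], 'y': [7, 5], 'z': [1, 2]}
`a['x'].append(774)` → a = {'x': [9, 5, 774], 'y': [7, 5]}; b = {'x': [9, 5, 774], 'y': [7, 5], 'z': [1, 2]}
`print(a)` → prints {'x': [9, 5, 774], 'y': [7, 5]}
`print(b)` → prints {'x': [9, 5, 774], 'y': [7, 5], 'z': [1, 2]}

Answer:
{'x': [9, 5, 774], 'y': [7, 5]}
{'x': [9, 5, 774], 'y': [7, 5], 'z': [1, 2]}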